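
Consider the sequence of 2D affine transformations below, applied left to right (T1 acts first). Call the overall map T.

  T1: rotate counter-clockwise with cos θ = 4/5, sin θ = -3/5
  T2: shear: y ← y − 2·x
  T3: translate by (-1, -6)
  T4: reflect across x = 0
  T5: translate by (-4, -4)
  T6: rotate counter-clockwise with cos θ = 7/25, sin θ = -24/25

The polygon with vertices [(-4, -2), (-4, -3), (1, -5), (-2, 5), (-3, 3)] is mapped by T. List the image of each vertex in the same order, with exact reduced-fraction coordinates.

T1 rotate counter-clockwise with cos θ = 4/5, sin θ = -3/5: (-4, -2) → (-22/5, 4/5); (-4, -3) → (-5, 0); (1, -5) → (-11/5, -23/5); (-2, 5) → (7/5, 26/5); (-3, 3) → (-3/5, 21/5)
T2 shear: y ← y − 2·x: (-22/5, 4/5) → (-22/5, 48/5); (-5, 0) → (-5, 10); (-11/5, -23/5) → (-11/5, -1/5); (7/5, 26/5) → (7/5, 12/5); (-3/5, 21/5) → (-3/5, 27/5)
T3 translate by (-1, -6): (-22/5, 48/5) → (-27/5, 18/5); (-5, 10) → (-6, 4); (-11/5, -1/5) → (-16/5, -31/5); (7/5, 12/5) → (2/5, -18/5); (-3/5, 27/5) → (-8/5, -3/5)
T4 reflect across x = 0: (-27/5, 18/5) → (27/5, 18/5); (-6, 4) → (6, 4); (-16/5, -31/5) → (16/5, -31/5); (2/5, -18/5) → (-2/5, -18/5); (-8/5, -3/5) → (8/5, -3/5)
T5 translate by (-4, -4): (27/5, 18/5) → (7/5, -2/5); (6, 4) → (2, 0); (16/5, -31/5) → (-4/5, -51/5); (-2/5, -18/5) → (-22/5, -38/5); (8/5, -3/5) → (-12/5, -23/5)
T6 rotate counter-clockwise with cos θ = 7/25, sin θ = -24/25: (7/5, -2/5) → (1/125, -182/125); (2, 0) → (14/25, -48/25); (-4/5, -51/5) → (-1252/125, -261/125); (-22/5, -38/5) → (-1066/125, 262/125); (-12/5, -23/5) → (-636/125, 127/125)

image vertices: (1/125, -182/125), (14/25, -48/25), (-1252/125, -261/125), (-1066/125, 262/125), (-636/125, 127/125)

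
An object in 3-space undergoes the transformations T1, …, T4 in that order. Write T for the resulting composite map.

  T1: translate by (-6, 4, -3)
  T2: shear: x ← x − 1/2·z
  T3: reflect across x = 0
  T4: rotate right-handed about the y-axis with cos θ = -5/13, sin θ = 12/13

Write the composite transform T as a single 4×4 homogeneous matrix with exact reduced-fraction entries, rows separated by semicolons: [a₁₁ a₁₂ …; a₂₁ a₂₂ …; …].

T = [5/13 0 19/26 -9/2; 0 1 0 4; 12/13 0 -11/13 -3; 0 0 0 1]

T1 = [1 0 0 -6; 0 1 0 4; 0 0 1 -3; 0 0 0 1]
T2·T1 = [1 0 -1/2 -9/2; 0 1 0 4; 0 0 1 -3; 0 0 0 1]
T3·…·T1 = [-1 0 1/2 9/2; 0 1 0 4; 0 0 1 -3; 0 0 0 1]
T4·…·T1 = [5/13 0 19/26 -9/2; 0 1 0 4; 12/13 0 -11/13 -3; 0 0 0 1]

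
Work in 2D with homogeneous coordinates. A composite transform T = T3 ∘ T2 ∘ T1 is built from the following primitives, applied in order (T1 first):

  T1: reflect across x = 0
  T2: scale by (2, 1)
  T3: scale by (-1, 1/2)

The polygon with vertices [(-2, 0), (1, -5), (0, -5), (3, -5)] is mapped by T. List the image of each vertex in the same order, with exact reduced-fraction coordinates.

T1 reflect across x = 0: (-2, 0) → (2, 0); (1, -5) → (-1, -5); (0, -5) → (0, -5); (3, -5) → (-3, -5)
T2 scale by (2, 1): (2, 0) → (4, 0); (-1, -5) → (-2, -5); (0, -5) → (0, -5); (-3, -5) → (-6, -5)
T3 scale by (-1, 1/2): (4, 0) → (-4, 0); (-2, -5) → (2, -5/2); (0, -5) → (0, -5/2); (-6, -5) → (6, -5/2)

image vertices: (-4, 0), (2, -5/2), (0, -5/2), (6, -5/2)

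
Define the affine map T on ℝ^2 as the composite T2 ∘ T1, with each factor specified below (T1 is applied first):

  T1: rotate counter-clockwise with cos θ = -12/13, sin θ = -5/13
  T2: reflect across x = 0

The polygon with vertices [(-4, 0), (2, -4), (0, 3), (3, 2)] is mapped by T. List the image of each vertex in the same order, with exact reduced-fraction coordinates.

image vertices: (-48/13, 20/13), (44/13, 38/13), (-15/13, -36/13), (2, -3)

T1 rotate counter-clockwise with cos θ = -12/13, sin θ = -5/13: (-4, 0) → (48/13, 20/13); (2, -4) → (-44/13, 38/13); (0, 3) → (15/13, -36/13); (3, 2) → (-2, -3)
T2 reflect across x = 0: (48/13, 20/13) → (-48/13, 20/13); (-44/13, 38/13) → (44/13, 38/13); (15/13, -36/13) → (-15/13, -36/13); (-2, -3) → (2, -3)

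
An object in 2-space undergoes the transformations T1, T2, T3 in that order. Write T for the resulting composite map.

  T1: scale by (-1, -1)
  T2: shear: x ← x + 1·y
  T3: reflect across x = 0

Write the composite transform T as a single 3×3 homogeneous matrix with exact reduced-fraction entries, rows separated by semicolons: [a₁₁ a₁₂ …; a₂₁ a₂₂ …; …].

T = [1 1 0; 0 -1 0; 0 0 1]

T1 = [-1 0 0; 0 -1 0; 0 0 1]
T2·T1 = [-1 -1 0; 0 -1 0; 0 0 1]
T3·…·T1 = [1 1 0; 0 -1 0; 0 0 1]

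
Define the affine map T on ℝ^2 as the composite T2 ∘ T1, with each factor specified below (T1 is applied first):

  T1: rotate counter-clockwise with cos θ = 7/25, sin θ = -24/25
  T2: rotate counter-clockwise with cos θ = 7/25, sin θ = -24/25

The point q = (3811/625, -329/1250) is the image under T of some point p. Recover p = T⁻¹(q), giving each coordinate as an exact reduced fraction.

p = (-5, 7/2)

T1 = [7/25 24/25 0; -24/25 7/25 0; 0 0 1]
T2·T1 = [-527/625 336/625 0; -336/625 -527/625 0; 0 0 1]
det M = 1; M⁻¹ = [-527/625 -336/625 0; 336/625 -527/625 0; 0 0 1]
M⁻¹ · (3811/625, -329/1250)ᵀ = (-5, 7/2)ᵀ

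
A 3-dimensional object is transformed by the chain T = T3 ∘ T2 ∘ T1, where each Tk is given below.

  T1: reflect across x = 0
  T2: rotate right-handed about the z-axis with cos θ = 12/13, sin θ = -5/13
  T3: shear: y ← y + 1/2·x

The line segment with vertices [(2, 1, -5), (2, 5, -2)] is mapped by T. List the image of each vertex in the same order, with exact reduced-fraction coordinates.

T1 reflect across x = 0: (2, 1, -5) → (-2, 1, -5); (2, 5, -2) → (-2, 5, -2)
T2 rotate right-handed about the z-axis with cos θ = 12/13, sin θ = -5/13: (-2, 1, -5) → (-19/13, 22/13, -5); (-2, 5, -2) → (1/13, 70/13, -2)
T3 shear: y ← y + 1/2·x: (-19/13, 22/13, -5) → (-19/13, 25/26, -5); (1/13, 70/13, -2) → (1/13, 141/26, -2)

image vertices: (-19/13, 25/26, -5), (1/13, 141/26, -2)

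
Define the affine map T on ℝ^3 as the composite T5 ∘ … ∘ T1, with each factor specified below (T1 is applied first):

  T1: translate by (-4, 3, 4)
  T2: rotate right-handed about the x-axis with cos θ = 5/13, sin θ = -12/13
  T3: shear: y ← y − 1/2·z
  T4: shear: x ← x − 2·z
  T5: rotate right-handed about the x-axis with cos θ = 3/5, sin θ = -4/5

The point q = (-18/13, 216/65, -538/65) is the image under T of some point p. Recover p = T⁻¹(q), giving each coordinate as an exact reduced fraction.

T1 = [1 0 0 -4; 0 1 0 3; 0 0 1 4; 0 0 0 1]
T2·T1 = [1 0 0 -4; 0 5/13 12/13 63/13; 0 -12/13 5/13 -16/13; 0 0 0 1]
T3·…·T1 = [1 0 0 -4; 0 11/13 19/26 71/13; 0 -12/13 5/13 -16/13; 0 0 0 1]
T4·…·T1 = [1 24/13 -10/13 -20/13; 0 11/13 19/26 71/13; 0 -12/13 5/13 -16/13; 0 0 0 1]
T5·…·T1 = [1 24/13 -10/13 -20/13; 0 -3/13 97/130 149/65; 0 -16/13 -23/65 -332/65; 0 0 0 1]
det M = 1; M⁻¹ = [1 8/5 6/5 4; 0 -23/65 -97/130 -3; 0 16/13 -3/13 -4; 0 0 0 1]
M⁻¹ · (-18/13, 216/65, -538/65)ᵀ = (-2, 2, 2)ᵀ

p = (-2, 2, 2)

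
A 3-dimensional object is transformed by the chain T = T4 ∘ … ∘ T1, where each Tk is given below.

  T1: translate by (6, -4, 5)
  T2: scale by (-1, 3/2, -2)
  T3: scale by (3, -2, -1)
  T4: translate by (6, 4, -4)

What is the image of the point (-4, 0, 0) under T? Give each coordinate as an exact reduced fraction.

T1 translate by (6, -4, 5): (-4, 0, 0) → (2, -4, 5)
T2 scale by (-1, 3/2, -2): (2, -4, 5) → (-2, -6, -10)
T3 scale by (3, -2, -1): (-2, -6, -10) → (-6, 12, 10)
T4 translate by (6, 4, -4): (-6, 12, 10) → (0, 16, 6)

T(p) = (0, 16, 6)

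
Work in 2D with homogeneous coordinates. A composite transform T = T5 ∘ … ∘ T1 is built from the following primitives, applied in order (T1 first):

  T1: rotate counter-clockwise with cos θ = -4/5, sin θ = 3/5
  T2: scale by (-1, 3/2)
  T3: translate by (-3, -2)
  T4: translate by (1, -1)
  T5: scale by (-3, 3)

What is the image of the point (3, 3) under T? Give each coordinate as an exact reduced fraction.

T(p) = (-33/5, -117/10)

T1 rotate counter-clockwise with cos θ = -4/5, sin θ = 3/5: (3, 3) → (-21/5, -3/5)
T2 scale by (-1, 3/2): (-21/5, -3/5) → (21/5, -9/10)
T3 translate by (-3, -2): (21/5, -9/10) → (6/5, -29/10)
T4 translate by (1, -1): (6/5, -29/10) → (11/5, -39/10)
T5 scale by (-3, 3): (11/5, -39/10) → (-33/5, -117/10)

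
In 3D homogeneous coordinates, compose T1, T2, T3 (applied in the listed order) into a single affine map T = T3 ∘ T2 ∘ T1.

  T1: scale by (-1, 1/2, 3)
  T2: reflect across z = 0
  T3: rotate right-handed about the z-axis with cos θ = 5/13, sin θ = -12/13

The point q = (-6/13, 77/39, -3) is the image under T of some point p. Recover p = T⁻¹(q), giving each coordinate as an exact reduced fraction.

T1 = [-1 0 0 0; 0 1/2 0 0; 0 0 3 0; 0 0 0 1]
T2·T1 = [-1 0 0 0; 0 1/2 0 0; 0 0 -3 0; 0 0 0 1]
T3·…·T1 = [-5/13 6/13 0 0; 12/13 5/26 0 0; 0 0 -3 0; 0 0 0 1]
det M = 3/2; M⁻¹ = [-5/13 12/13 0 0; 24/13 10/13 0 0; 0 0 -1/3 0; 0 0 0 1]
M⁻¹ · (-6/13, 77/39, -3)ᵀ = (2, 2/3, 1)ᵀ

p = (2, 2/3, 1)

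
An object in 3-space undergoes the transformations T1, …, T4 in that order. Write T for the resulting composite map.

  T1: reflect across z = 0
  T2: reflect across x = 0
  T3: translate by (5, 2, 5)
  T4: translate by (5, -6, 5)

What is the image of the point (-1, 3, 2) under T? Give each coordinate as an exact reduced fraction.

T1 reflect across z = 0: (-1, 3, 2) → (-1, 3, -2)
T2 reflect across x = 0: (-1, 3, -2) → (1, 3, -2)
T3 translate by (5, 2, 5): (1, 3, -2) → (6, 5, 3)
T4 translate by (5, -6, 5): (6, 5, 3) → (11, -1, 8)

T(p) = (11, -1, 8)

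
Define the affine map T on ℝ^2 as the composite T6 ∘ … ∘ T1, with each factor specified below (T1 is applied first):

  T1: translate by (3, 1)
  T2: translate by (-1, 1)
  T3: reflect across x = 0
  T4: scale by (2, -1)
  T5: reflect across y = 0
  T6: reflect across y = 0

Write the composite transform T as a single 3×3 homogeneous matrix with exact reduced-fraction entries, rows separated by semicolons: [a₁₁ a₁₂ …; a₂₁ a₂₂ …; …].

T1 = [1 0 3; 0 1 1; 0 0 1]
T2·T1 = [1 0 2; 0 1 2; 0 0 1]
T3·…·T1 = [-1 0 -2; 0 1 2; 0 0 1]
T4·…·T1 = [-2 0 -4; 0 -1 -2; 0 0 1]
T5·…·T1 = [-2 0 -4; 0 1 2; 0 0 1]
T6·…·T1 = [-2 0 -4; 0 -1 -2; 0 0 1]

T = [-2 0 -4; 0 -1 -2; 0 0 1]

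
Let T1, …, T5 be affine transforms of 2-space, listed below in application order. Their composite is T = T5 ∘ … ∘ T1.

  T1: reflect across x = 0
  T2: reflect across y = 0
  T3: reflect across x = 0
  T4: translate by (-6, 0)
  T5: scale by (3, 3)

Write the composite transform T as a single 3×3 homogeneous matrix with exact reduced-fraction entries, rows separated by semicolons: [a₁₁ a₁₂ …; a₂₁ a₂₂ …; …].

T = [3 0 -18; 0 -3 0; 0 0 1]

T1 = [-1 0 0; 0 1 0; 0 0 1]
T2·T1 = [-1 0 0; 0 -1 0; 0 0 1]
T3·…·T1 = [1 0 0; 0 -1 0; 0 0 1]
T4·…·T1 = [1 0 -6; 0 -1 0; 0 0 1]
T5·…·T1 = [3 0 -18; 0 -3 0; 0 0 1]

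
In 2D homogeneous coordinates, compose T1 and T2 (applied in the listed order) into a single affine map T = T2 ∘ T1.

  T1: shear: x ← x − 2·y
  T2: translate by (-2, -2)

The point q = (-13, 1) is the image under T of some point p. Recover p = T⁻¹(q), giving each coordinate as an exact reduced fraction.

p = (-5, 3)

T1 = [1 -2 0; 0 1 0; 0 0 1]
T2·T1 = [1 -2 -2; 0 1 -2; 0 0 1]
det M = 1; M⁻¹ = [1 2 6; 0 1 2; 0 0 1]
M⁻¹ · (-13, 1)ᵀ = (-5, 3)ᵀ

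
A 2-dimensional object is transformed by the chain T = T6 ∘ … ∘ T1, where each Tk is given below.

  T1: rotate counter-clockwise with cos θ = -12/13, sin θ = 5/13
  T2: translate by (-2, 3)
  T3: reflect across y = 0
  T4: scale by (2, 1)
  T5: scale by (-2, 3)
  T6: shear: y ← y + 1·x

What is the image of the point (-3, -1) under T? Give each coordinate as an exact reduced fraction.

T1 rotate counter-clockwise with cos θ = -12/13, sin θ = 5/13: (-3, -1) → (41/13, -3/13)
T2 translate by (-2, 3): (41/13, -3/13) → (15/13, 36/13)
T3 reflect across y = 0: (15/13, 36/13) → (15/13, -36/13)
T4 scale by (2, 1): (15/13, -36/13) → (30/13, -36/13)
T5 scale by (-2, 3): (30/13, -36/13) → (-60/13, -108/13)
T6 shear: y ← y + 1·x: (-60/13, -108/13) → (-60/13, -168/13)

T(p) = (-60/13, -168/13)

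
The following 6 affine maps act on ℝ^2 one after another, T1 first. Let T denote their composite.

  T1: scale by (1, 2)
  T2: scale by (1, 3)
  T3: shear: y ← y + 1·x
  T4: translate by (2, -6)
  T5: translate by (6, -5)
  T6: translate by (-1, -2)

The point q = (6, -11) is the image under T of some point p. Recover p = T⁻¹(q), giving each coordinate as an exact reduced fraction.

p = (-1, 1/2)

T1 = [1 0 0; 0 2 0; 0 0 1]
T2·T1 = [1 0 0; 0 6 0; 0 0 1]
T3·…·T1 = [1 0 0; 1 6 0; 0 0 1]
T4·…·T1 = [1 0 2; 1 6 -6; 0 0 1]
T5·…·T1 = [1 0 8; 1 6 -11; 0 0 1]
T6·…·T1 = [1 0 7; 1 6 -13; 0 0 1]
det M = 6; M⁻¹ = [1 0 -7; -1/6 1/6 10/3; 0 0 1]
M⁻¹ · (6, -11)ᵀ = (-1, 1/2)ᵀ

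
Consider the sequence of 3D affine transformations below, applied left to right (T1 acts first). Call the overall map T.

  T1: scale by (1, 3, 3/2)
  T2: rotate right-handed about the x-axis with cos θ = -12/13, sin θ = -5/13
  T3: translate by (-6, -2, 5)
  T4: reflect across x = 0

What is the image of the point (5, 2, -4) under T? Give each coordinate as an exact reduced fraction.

T1 scale by (1, 3, 3/2): (5, 2, -4) → (5, 6, -6)
T2 rotate right-handed about the x-axis with cos θ = -12/13, sin θ = -5/13: (5, 6, -6) → (5, -102/13, 42/13)
T3 translate by (-6, -2, 5): (5, -102/13, 42/13) → (-1, -128/13, 107/13)
T4 reflect across x = 0: (-1, -128/13, 107/13) → (1, -128/13, 107/13)

T(p) = (1, -128/13, 107/13)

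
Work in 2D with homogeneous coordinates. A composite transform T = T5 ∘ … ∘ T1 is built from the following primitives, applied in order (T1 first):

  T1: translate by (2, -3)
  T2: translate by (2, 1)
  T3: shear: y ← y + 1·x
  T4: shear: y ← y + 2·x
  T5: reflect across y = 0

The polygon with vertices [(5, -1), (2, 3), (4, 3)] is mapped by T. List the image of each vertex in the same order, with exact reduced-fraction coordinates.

T1 translate by (2, -3): (5, -1) → (7, -4); (2, 3) → (4, 0); (4, 3) → (6, 0)
T2 translate by (2, 1): (7, -4) → (9, -3); (4, 0) → (6, 1); (6, 0) → (8, 1)
T3 shear: y ← y + 1·x: (9, -3) → (9, 6); (6, 1) → (6, 7); (8, 1) → (8, 9)
T4 shear: y ← y + 2·x: (9, 6) → (9, 24); (6, 7) → (6, 19); (8, 9) → (8, 25)
T5 reflect across y = 0: (9, 24) → (9, -24); (6, 19) → (6, -19); (8, 25) → (8, -25)

image vertices: (9, -24), (6, -19), (8, -25)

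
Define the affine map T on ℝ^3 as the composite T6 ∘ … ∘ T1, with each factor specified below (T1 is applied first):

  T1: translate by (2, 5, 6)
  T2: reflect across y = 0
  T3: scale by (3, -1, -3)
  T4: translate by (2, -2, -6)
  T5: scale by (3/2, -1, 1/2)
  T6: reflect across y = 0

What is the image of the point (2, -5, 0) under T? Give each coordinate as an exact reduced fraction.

T1 translate by (2, 5, 6): (2, -5, 0) → (4, 0, 6)
T2 reflect across y = 0: (4, 0, 6) → (4, 0, 6)
T3 scale by (3, -1, -3): (4, 0, 6) → (12, 0, -18)
T4 translate by (2, -2, -6): (12, 0, -18) → (14, -2, -24)
T5 scale by (3/2, -1, 1/2): (14, -2, -24) → (21, 2, -12)
T6 reflect across y = 0: (21, 2, -12) → (21, -2, -12)

T(p) = (21, -2, -12)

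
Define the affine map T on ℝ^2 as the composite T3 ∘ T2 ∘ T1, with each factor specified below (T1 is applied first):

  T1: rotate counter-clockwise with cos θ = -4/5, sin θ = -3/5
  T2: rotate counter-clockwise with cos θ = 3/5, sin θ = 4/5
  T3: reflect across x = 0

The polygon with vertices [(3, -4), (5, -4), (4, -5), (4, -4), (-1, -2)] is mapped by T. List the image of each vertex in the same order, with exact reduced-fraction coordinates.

T1 rotate counter-clockwise with cos θ = -4/5, sin θ = -3/5: (3, -4) → (-24/5, 7/5); (5, -4) → (-32/5, 1/5); (4, -5) → (-31/5, 8/5); (4, -4) → (-28/5, 4/5); (-1, -2) → (-2/5, 11/5)
T2 rotate counter-clockwise with cos θ = 3/5, sin θ = 4/5: (-24/5, 7/5) → (-4, -3); (-32/5, 1/5) → (-4, -5); (-31/5, 8/5) → (-5, -4); (-28/5, 4/5) → (-4, -4); (-2/5, 11/5) → (-2, 1)
T3 reflect across x = 0: (-4, -3) → (4, -3); (-4, -5) → (4, -5); (-5, -4) → (5, -4); (-4, -4) → (4, -4); (-2, 1) → (2, 1)

image vertices: (4, -3), (4, -5), (5, -4), (4, -4), (2, 1)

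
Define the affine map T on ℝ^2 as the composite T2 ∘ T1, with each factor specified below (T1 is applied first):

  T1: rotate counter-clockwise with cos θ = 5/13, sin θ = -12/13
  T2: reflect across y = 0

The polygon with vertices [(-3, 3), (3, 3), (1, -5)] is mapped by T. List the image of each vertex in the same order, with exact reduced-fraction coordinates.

image vertices: (21/13, -51/13), (51/13, 21/13), (-55/13, 37/13)

T1 rotate counter-clockwise with cos θ = 5/13, sin θ = -12/13: (-3, 3) → (21/13, 51/13); (3, 3) → (51/13, -21/13); (1, -5) → (-55/13, -37/13)
T2 reflect across y = 0: (21/13, 51/13) → (21/13, -51/13); (51/13, -21/13) → (51/13, 21/13); (-55/13, -37/13) → (-55/13, 37/13)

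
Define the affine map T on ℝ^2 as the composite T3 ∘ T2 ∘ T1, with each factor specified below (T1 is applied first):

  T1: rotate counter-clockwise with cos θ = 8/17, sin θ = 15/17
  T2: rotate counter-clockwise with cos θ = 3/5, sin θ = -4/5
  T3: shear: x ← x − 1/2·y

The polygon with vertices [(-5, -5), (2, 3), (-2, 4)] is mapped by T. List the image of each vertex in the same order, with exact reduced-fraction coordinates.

image vertices: (-45/34, -97/17), (-2/17, 278/85), (-75/17, 62/17)

T1 rotate counter-clockwise with cos θ = 8/17, sin θ = 15/17: (-5, -5) → (35/17, -115/17); (2, 3) → (-29/17, 54/17); (-2, 4) → (-76/17, 2/17)
T2 rotate counter-clockwise with cos θ = 3/5, sin θ = -4/5: (35/17, -115/17) → (-71/17, -97/17); (-29/17, 54/17) → (129/85, 278/85); (-76/17, 2/17) → (-44/17, 62/17)
T3 shear: x ← x − 1/2·y: (-71/17, -97/17) → (-45/34, -97/17); (129/85, 278/85) → (-2/17, 278/85); (-44/17, 62/17) → (-75/17, 62/17)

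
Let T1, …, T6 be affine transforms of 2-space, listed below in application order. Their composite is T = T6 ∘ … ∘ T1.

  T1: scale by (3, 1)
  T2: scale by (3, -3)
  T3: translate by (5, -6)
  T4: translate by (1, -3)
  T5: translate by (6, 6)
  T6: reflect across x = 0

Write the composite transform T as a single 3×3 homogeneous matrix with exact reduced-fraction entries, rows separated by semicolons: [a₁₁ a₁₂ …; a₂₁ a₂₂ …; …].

T = [-9 0 -12; 0 -3 -3; 0 0 1]

T1 = [3 0 0; 0 1 0; 0 0 1]
T2·T1 = [9 0 0; 0 -3 0; 0 0 1]
T3·…·T1 = [9 0 5; 0 -3 -6; 0 0 1]
T4·…·T1 = [9 0 6; 0 -3 -9; 0 0 1]
T5·…·T1 = [9 0 12; 0 -3 -3; 0 0 1]
T6·…·T1 = [-9 0 -12; 0 -3 -3; 0 0 1]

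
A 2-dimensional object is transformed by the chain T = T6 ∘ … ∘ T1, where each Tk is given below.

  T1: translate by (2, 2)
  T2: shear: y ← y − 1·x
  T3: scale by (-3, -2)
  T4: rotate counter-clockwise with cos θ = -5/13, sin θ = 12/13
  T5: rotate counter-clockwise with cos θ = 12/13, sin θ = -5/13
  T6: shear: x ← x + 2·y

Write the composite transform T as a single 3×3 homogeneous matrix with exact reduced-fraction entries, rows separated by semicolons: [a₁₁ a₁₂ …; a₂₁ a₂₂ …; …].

T = [-8 2 -12; -3 0 -6; 0 0 1]

T1 = [1 0 2; 0 1 2; 0 0 1]
T2·T1 = [1 0 2; -1 1 0; 0 0 1]
T3·…·T1 = [-3 0 -6; 2 -2 0; 0 0 1]
T4·…·T1 = [-9/13 24/13 30/13; -46/13 10/13 -72/13; 0 0 1]
T5·…·T1 = [-2 2 0; -3 0 -6; 0 0 1]
T6·…·T1 = [-8 2 -12; -3 0 -6; 0 0 1]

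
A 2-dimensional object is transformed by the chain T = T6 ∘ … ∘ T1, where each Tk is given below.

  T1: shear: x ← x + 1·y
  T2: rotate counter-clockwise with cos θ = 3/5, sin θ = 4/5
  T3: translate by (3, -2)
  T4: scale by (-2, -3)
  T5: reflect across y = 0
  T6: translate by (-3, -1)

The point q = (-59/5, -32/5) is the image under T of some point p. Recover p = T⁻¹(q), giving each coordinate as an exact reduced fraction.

p = (2, -1)

T1 = [1 1 0; 0 1 0; 0 0 1]
T2·T1 = [3/5 -1/5 0; 4/5 7/5 0; 0 0 1]
T3·…·T1 = [3/5 -1/5 3; 4/5 7/5 -2; 0 0 1]
T4·…·T1 = [-6/5 2/5 -6; -12/5 -21/5 6; 0 0 1]
T5·…·T1 = [-6/5 2/5 -6; 12/5 21/5 -6; 0 0 1]
T6·…·T1 = [-6/5 2/5 -9; 12/5 21/5 -7; 0 0 1]
det M = -6; M⁻¹ = [-7/10 1/15 -35/6; 2/5 1/5 5; 0 0 1]
M⁻¹ · (-59/5, -32/5)ᵀ = (2, -1)ᵀ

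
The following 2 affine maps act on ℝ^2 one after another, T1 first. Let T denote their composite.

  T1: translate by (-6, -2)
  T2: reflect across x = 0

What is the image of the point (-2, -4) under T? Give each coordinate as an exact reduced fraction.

T(p) = (8, -6)

T1 translate by (-6, -2): (-2, -4) → (-8, -6)
T2 reflect across x = 0: (-8, -6) → (8, -6)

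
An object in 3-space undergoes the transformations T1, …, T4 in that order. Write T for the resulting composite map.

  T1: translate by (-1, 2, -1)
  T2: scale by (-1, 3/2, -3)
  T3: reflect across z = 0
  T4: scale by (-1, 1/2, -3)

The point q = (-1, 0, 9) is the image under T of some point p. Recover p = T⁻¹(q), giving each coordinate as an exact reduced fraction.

p = (0, -2, 0)

T1 = [1 0 0 -1; 0 1 0 2; 0 0 1 -1; 0 0 0 1]
T2·T1 = [-1 0 0 1; 0 3/2 0 3; 0 0 -3 3; 0 0 0 1]
T3·…·T1 = [-1 0 0 1; 0 3/2 0 3; 0 0 3 -3; 0 0 0 1]
T4·…·T1 = [1 0 0 -1; 0 3/4 0 3/2; 0 0 -9 9; 0 0 0 1]
det M = -27/4; M⁻¹ = [1 0 0 1; 0 4/3 0 -2; 0 0 -1/9 1; 0 0 0 1]
M⁻¹ · (-1, 0, 9)ᵀ = (0, -2, 0)ᵀ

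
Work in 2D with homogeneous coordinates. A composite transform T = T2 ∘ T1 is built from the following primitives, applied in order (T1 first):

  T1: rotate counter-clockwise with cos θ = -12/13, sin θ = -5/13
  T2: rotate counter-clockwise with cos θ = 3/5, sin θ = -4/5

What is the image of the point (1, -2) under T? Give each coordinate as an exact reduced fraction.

T1 rotate counter-clockwise with cos θ = -12/13, sin θ = -5/13: (1, -2) → (-22/13, 19/13)
T2 rotate counter-clockwise with cos θ = 3/5, sin θ = -4/5: (-22/13, 19/13) → (2/13, 29/13)

T(p) = (2/13, 29/13)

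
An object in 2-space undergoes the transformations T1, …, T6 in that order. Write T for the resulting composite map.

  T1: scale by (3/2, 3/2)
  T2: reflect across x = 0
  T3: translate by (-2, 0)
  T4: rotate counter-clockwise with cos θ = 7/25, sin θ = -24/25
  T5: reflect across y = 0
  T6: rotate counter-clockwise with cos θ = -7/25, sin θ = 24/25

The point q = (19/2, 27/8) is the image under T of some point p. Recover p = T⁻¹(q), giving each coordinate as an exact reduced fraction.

T1 = [3/2 0 0; 0 3/2 0; 0 0 1]
T2·T1 = [-3/2 0 0; 0 3/2 0; 0 0 1]
T3·…·T1 = [-3/2 0 -2; 0 3/2 0; 0 0 1]
T4·…·T1 = [-21/50 36/25 -14/25; 36/25 21/50 48/25; 0 0 1]
T5·…·T1 = [-21/50 36/25 -14/25; -36/25 -21/50 -48/25; 0 0 1]
T6·…·T1 = [3/2 0 2; 0 3/2 0; 0 0 1]
det M = 9/4; M⁻¹ = [2/3 0 -4/3; 0 2/3 0; 0 0 1]
M⁻¹ · (19/2, 27/8)ᵀ = (5, 9/4)ᵀ

p = (5, 9/4)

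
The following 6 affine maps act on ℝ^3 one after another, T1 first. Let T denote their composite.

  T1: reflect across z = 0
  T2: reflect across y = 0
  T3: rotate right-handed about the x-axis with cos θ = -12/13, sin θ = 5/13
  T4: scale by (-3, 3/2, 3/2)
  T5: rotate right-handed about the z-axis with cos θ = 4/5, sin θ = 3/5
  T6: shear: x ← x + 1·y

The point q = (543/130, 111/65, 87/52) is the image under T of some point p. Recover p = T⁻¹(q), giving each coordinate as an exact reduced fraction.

T1 = [1 0 0 0; 0 1 0 0; 0 0 -1 0; 0 0 0 1]
T2·T1 = [1 0 0 0; 0 -1 0 0; 0 0 -1 0; 0 0 0 1]
T3·…·T1 = [1 0 0 0; 0 12/13 5/13 0; 0 -5/13 12/13 0; 0 0 0 1]
T4·…·T1 = [-3 0 0 0; 0 18/13 15/26 0; 0 -15/26 18/13 0; 0 0 0 1]
T5·…·T1 = [-12/5 -54/65 -9/26 0; -9/5 72/65 6/13 0; 0 -15/26 18/13 0; 0 0 0 1]
T6·…·T1 = [-21/5 18/65 3/26 0; -9/5 72/65 6/13 0; 0 -15/26 18/13 0; 0 0 0 1]
det M = -27/4; M⁻¹ = [-4/15 1/15 0 0; -24/65 56/65 -10/39 0; -2/13 14/39 8/13 0; 0 0 0 1]
M⁻¹ · (543/130, 111/65, 87/52)ᵀ = (-1, -1/2, 1)ᵀ

p = (-1, -1/2, 1)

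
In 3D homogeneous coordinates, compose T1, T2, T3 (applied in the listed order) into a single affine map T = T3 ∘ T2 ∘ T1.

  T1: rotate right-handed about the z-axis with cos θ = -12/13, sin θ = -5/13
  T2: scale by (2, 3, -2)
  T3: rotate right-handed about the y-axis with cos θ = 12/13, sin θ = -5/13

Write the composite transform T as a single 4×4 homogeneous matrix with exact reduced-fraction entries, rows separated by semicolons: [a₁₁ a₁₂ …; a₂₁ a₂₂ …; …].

T = [-288/169 120/169 10/13 0; -15/13 -36/13 0 0; -120/169 50/169 -24/13 0; 0 0 0 1]

T1 = [-12/13 5/13 0 0; -5/13 -12/13 0 0; 0 0 1 0; 0 0 0 1]
T2·T1 = [-24/13 10/13 0 0; -15/13 -36/13 0 0; 0 0 -2 0; 0 0 0 1]
T3·…·T1 = [-288/169 120/169 10/13 0; -15/13 -36/13 0 0; -120/169 50/169 -24/13 0; 0 0 0 1]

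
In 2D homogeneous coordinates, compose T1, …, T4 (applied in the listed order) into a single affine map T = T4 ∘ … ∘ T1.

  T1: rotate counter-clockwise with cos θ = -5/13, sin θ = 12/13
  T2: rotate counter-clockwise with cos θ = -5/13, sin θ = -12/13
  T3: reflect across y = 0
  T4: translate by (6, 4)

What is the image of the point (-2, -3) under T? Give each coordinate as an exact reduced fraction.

T(p) = (4, 7)

T1 rotate counter-clockwise with cos θ = -5/13, sin θ = 12/13: (-2, -3) → (46/13, -9/13)
T2 rotate counter-clockwise with cos θ = -5/13, sin θ = -12/13: (46/13, -9/13) → (-2, -3)
T3 reflect across y = 0: (-2, -3) → (-2, 3)
T4 translate by (6, 4): (-2, 3) → (4, 7)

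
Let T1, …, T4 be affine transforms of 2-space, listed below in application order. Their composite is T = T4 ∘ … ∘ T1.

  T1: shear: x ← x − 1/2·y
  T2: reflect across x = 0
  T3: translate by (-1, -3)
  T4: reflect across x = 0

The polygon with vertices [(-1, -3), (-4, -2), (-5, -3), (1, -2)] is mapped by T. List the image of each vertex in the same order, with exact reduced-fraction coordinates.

image vertices: (3/2, -6), (-2, -5), (-5/2, -6), (3, -5)

T1 shear: x ← x − 1/2·y: (-1, -3) → (1/2, -3); (-4, -2) → (-3, -2); (-5, -3) → (-7/2, -3); (1, -2) → (2, -2)
T2 reflect across x = 0: (1/2, -3) → (-1/2, -3); (-3, -2) → (3, -2); (-7/2, -3) → (7/2, -3); (2, -2) → (-2, -2)
T3 translate by (-1, -3): (-1/2, -3) → (-3/2, -6); (3, -2) → (2, -5); (7/2, -3) → (5/2, -6); (-2, -2) → (-3, -5)
T4 reflect across x = 0: (-3/2, -6) → (3/2, -6); (2, -5) → (-2, -5); (5/2, -6) → (-5/2, -6); (-3, -5) → (3, -5)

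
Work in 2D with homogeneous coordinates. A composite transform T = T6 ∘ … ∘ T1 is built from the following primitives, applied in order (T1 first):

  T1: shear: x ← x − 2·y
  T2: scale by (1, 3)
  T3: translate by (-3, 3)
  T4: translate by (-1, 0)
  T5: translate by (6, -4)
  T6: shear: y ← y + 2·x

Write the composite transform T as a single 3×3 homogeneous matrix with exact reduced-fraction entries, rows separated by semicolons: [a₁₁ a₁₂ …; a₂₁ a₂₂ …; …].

T = [1 -2 2; 2 -1 3; 0 0 1]

T1 = [1 -2 0; 0 1 0; 0 0 1]
T2·T1 = [1 -2 0; 0 3 0; 0 0 1]
T3·…·T1 = [1 -2 -3; 0 3 3; 0 0 1]
T4·…·T1 = [1 -2 -4; 0 3 3; 0 0 1]
T5·…·T1 = [1 -2 2; 0 3 -1; 0 0 1]
T6·…·T1 = [1 -2 2; 2 -1 3; 0 0 1]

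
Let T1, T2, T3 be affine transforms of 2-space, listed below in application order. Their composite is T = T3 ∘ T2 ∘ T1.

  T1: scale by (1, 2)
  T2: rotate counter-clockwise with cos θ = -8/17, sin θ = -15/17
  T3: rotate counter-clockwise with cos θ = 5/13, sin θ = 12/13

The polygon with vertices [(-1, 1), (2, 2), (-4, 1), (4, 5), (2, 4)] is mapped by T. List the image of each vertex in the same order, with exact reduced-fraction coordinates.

image vertices: (202/221, 451/221), (964/221, 218/221), (-218/221, 964/221), (2270/221, 716/221), (1648/221, 778/221)

T1 scale by (1, 2): (-1, 1) → (-1, 2); (2, 2) → (2, 4); (-4, 1) → (-4, 2); (4, 5) → (4, 10); (2, 4) → (2, 8)
T2 rotate counter-clockwise with cos θ = -8/17, sin θ = -15/17: (-1, 2) → (38/17, -1/17); (2, 4) → (44/17, -62/17); (-4, 2) → (62/17, 44/17); (4, 10) → (118/17, -140/17); (2, 8) → (104/17, -94/17)
T3 rotate counter-clockwise with cos θ = 5/13, sin θ = 12/13: (38/17, -1/17) → (202/221, 451/221); (44/17, -62/17) → (964/221, 218/221); (62/17, 44/17) → (-218/221, 964/221); (118/17, -140/17) → (2270/221, 716/221); (104/17, -94/17) → (1648/221, 778/221)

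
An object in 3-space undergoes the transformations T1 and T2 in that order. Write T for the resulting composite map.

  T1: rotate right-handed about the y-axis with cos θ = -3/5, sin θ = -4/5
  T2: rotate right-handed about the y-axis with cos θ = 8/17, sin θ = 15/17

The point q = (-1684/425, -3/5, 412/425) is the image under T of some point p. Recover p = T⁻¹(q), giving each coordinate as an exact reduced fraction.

T1 = [-3/5 0 -4/5 0; 0 1 0 0; 4/5 0 -3/5 0; 0 0 0 1]
T2·T1 = [36/85 0 -77/85 0; 0 1 0 0; 77/85 0 36/85 0; 0 0 0 1]
det M = 1; M⁻¹ = [36/85 0 77/85 0; 0 1 0 0; -77/85 0 36/85 0; 0 0 0 1]
M⁻¹ · (-1684/425, -3/5, 412/425)ᵀ = (-4/5, -3/5, 4)ᵀ

p = (-4/5, -3/5, 4)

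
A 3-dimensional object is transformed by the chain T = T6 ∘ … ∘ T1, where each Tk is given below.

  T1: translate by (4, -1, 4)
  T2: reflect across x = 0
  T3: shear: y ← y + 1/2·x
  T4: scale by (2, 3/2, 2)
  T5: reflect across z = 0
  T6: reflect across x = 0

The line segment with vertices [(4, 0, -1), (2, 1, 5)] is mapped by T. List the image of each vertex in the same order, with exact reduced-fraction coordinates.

image vertices: (16, -15/2, -6), (12, -9/2, -18)

T1 translate by (4, -1, 4): (4, 0, -1) → (8, -1, 3); (2, 1, 5) → (6, 0, 9)
T2 reflect across x = 0: (8, -1, 3) → (-8, -1, 3); (6, 0, 9) → (-6, 0, 9)
T3 shear: y ← y + 1/2·x: (-8, -1, 3) → (-8, -5, 3); (-6, 0, 9) → (-6, -3, 9)
T4 scale by (2, 3/2, 2): (-8, -5, 3) → (-16, -15/2, 6); (-6, -3, 9) → (-12, -9/2, 18)
T5 reflect across z = 0: (-16, -15/2, 6) → (-16, -15/2, -6); (-12, -9/2, 18) → (-12, -9/2, -18)
T6 reflect across x = 0: (-16, -15/2, -6) → (16, -15/2, -6); (-12, -9/2, -18) → (12, -9/2, -18)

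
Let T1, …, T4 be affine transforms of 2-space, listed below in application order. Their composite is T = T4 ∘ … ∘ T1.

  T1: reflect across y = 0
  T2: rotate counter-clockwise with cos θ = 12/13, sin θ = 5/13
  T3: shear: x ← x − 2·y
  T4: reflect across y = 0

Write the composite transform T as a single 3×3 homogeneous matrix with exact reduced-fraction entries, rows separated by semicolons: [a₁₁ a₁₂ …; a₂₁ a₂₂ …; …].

T = [2/13 29/13 0; -5/13 12/13 0; 0 0 1]

T1 = [1 0 0; 0 -1 0; 0 0 1]
T2·T1 = [12/13 5/13 0; 5/13 -12/13 0; 0 0 1]
T3·…·T1 = [2/13 29/13 0; 5/13 -12/13 0; 0 0 1]
T4·…·T1 = [2/13 29/13 0; -5/13 12/13 0; 0 0 1]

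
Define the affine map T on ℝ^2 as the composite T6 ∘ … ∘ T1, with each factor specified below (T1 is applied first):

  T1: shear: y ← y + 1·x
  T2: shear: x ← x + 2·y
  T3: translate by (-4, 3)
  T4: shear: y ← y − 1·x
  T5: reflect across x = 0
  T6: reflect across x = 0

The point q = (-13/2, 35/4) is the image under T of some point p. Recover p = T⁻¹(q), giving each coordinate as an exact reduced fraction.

T1 = [1 0 0; 1 1 0; 0 0 1]
T2·T1 = [3 2 0; 1 1 0; 0 0 1]
T3·…·T1 = [3 2 -4; 1 1 3; 0 0 1]
T4·…·T1 = [3 2 -4; -2 -1 7; 0 0 1]
T5·…·T1 = [-3 -2 4; -2 -1 7; 0 0 1]
T6·…·T1 = [3 2 -4; -2 -1 7; 0 0 1]
det M = 1; M⁻¹ = [-1 -2 10; 2 3 -13; 0 0 1]
M⁻¹ · (-13/2, 35/4)ᵀ = (-1, 1/4)ᵀ

p = (-1, 1/4)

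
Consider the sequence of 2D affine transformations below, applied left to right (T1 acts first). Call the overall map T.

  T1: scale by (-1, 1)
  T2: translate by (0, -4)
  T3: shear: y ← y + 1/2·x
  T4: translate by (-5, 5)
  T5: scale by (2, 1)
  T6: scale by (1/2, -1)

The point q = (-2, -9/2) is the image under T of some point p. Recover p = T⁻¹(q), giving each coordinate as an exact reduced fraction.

T1 = [-1 0 0; 0 1 0; 0 0 1]
T2·T1 = [-1 0 0; 0 1 -4; 0 0 1]
T3·…·T1 = [-1 0 0; -1/2 1 -4; 0 0 1]
T4·…·T1 = [-1 0 -5; -1/2 1 1; 0 0 1]
T5·…·T1 = [-2 0 -10; -1/2 1 1; 0 0 1]
T6·…·T1 = [-1 0 -5; 1/2 -1 -1; 0 0 1]
det M = 1; M⁻¹ = [-1 0 -5; -1/2 -1 -7/2; 0 0 1]
M⁻¹ · (-2, -9/2)ᵀ = (-3, 2)ᵀ

p = (-3, 2)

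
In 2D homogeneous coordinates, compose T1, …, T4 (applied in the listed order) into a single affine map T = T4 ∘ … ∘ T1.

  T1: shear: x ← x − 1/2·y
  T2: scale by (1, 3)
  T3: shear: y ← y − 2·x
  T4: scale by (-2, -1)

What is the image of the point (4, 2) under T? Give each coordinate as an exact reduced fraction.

T1 shear: x ← x − 1/2·y: (4, 2) → (3, 2)
T2 scale by (1, 3): (3, 2) → (3, 6)
T3 shear: y ← y − 2·x: (3, 6) → (3, 0)
T4 scale by (-2, -1): (3, 0) → (-6, 0)

T(p) = (-6, 0)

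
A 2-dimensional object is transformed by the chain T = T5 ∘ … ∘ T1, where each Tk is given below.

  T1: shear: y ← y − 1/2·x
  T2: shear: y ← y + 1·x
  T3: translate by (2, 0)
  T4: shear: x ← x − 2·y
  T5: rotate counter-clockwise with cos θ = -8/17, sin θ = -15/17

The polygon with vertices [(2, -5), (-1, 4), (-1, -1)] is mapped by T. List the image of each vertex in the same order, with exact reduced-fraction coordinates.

T1 shear: y ← y − 1/2·x: (2, -5) → (2, -6); (-1, 4) → (-1, 9/2); (-1, -1) → (-1, -1/2)
T2 shear: y ← y + 1·x: (2, -6) → (2, -4); (-1, 9/2) → (-1, 7/2); (-1, -1/2) → (-1, -3/2)
T3 translate by (2, 0): (2, -4) → (4, -4); (-1, 7/2) → (1, 7/2); (-1, -3/2) → (1, -3/2)
T4 shear: x ← x − 2·y: (4, -4) → (12, -4); (1, 7/2) → (-6, 7/2); (1, -3/2) → (4, -3/2)
T5 rotate counter-clockwise with cos θ = -8/17, sin θ = -15/17: (12, -4) → (-156/17, -148/17); (-6, 7/2) → (201/34, 62/17); (4, -3/2) → (-109/34, -48/17)

image vertices: (-156/17, -148/17), (201/34, 62/17), (-109/34, -48/17)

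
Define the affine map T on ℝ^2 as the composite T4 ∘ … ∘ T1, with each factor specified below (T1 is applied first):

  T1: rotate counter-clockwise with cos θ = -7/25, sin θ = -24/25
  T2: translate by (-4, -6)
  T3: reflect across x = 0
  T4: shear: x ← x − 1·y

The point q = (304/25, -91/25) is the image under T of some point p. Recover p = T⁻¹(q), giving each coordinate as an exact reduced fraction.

p = (-1, -5)

T1 = [-7/25 24/25 0; -24/25 -7/25 0; 0 0 1]
T2·T1 = [-7/25 24/25 -4; -24/25 -7/25 -6; 0 0 1]
T3·…·T1 = [7/25 -24/25 4; -24/25 -7/25 -6; 0 0 1]
T4·…·T1 = [31/25 -17/25 10; -24/25 -7/25 -6; 0 0 1]
det M = -1; M⁻¹ = [7/25 -17/25 -172/25; -24/25 -31/25 54/25; 0 0 1]
M⁻¹ · (304/25, -91/25)ᵀ = (-1, -5)ᵀ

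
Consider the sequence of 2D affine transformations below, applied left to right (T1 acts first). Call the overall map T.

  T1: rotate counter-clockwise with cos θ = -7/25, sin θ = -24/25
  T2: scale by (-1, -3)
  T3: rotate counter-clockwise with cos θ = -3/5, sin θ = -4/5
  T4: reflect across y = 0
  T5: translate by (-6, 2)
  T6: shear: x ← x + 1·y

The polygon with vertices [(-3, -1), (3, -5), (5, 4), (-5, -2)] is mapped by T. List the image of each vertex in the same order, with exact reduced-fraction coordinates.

image vertices: (-2156/125, -449/125), (418/125, 1147/125), (2547/125, 1338/125), (-3301/125, -904/125)

T1 rotate counter-clockwise with cos θ = -7/25, sin θ = -24/25: (-3, -1) → (-3/25, 79/25); (3, -5) → (-141/25, -37/25); (5, 4) → (61/25, -148/25); (-5, -2) → (-13/25, 134/25)
T2 scale by (-1, -3): (-3/25, 79/25) → (3/25, -237/25); (-141/25, -37/25) → (141/25, 111/25); (61/25, -148/25) → (-61/25, 444/25); (-13/25, 134/25) → (13/25, -402/25)
T3 rotate counter-clockwise with cos θ = -3/5, sin θ = -4/5: (3/25, -237/25) → (-957/125, 699/125); (141/25, 111/25) → (21/125, -897/125); (-61/25, 444/25) → (1959/125, -1088/125); (13/25, -402/25) → (-1647/125, 1154/125)
T4 reflect across y = 0: (-957/125, 699/125) → (-957/125, -699/125); (21/125, -897/125) → (21/125, 897/125); (1959/125, -1088/125) → (1959/125, 1088/125); (-1647/125, 1154/125) → (-1647/125, -1154/125)
T5 translate by (-6, 2): (-957/125, -699/125) → (-1707/125, -449/125); (21/125, 897/125) → (-729/125, 1147/125); (1959/125, 1088/125) → (1209/125, 1338/125); (-1647/125, -1154/125) → (-2397/125, -904/125)
T6 shear: x ← x + 1·y: (-1707/125, -449/125) → (-2156/125, -449/125); (-729/125, 1147/125) → (418/125, 1147/125); (1209/125, 1338/125) → (2547/125, 1338/125); (-2397/125, -904/125) → (-3301/125, -904/125)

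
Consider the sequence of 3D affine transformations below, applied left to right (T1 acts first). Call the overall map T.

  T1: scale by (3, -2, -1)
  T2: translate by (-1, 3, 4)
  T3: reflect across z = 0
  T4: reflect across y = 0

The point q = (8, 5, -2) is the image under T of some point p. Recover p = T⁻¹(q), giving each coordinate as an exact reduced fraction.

T1 = [3 0 0 0; 0 -2 0 0; 0 0 -1 0; 0 0 0 1]
T2·T1 = [3 0 0 -1; 0 -2 0 3; 0 0 -1 4; 0 0 0 1]
T3·…·T1 = [3 0 0 -1; 0 -2 0 3; 0 0 1 -4; 0 0 0 1]
T4·…·T1 = [3 0 0 -1; 0 2 0 -3; 0 0 1 -4; 0 0 0 1]
det M = 6; M⁻¹ = [1/3 0 0 1/3; 0 1/2 0 3/2; 0 0 1 4; 0 0 0 1]
M⁻¹ · (8, 5, -2)ᵀ = (3, 4, 2)ᵀ

p = (3, 4, 2)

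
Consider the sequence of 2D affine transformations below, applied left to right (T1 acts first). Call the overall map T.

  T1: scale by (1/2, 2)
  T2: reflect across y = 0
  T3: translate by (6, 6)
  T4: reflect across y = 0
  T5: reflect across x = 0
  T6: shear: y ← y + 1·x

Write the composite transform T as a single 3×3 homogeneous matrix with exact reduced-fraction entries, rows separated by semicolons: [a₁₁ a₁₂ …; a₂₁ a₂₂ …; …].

T = [-1/2 0 -6; -1/2 2 -12; 0 0 1]

T1 = [1/2 0 0; 0 2 0; 0 0 1]
T2·T1 = [1/2 0 0; 0 -2 0; 0 0 1]
T3·…·T1 = [1/2 0 6; 0 -2 6; 0 0 1]
T4·…·T1 = [1/2 0 6; 0 2 -6; 0 0 1]
T5·…·T1 = [-1/2 0 -6; 0 2 -6; 0 0 1]
T6·…·T1 = [-1/2 0 -6; -1/2 2 -12; 0 0 1]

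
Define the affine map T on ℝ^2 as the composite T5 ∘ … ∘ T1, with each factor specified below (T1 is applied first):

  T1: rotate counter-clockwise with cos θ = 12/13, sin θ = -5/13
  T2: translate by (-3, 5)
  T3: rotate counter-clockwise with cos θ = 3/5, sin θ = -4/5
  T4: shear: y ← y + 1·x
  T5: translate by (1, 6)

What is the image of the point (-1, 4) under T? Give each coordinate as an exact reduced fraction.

T1 rotate counter-clockwise with cos θ = 12/13, sin θ = -5/13: (-1, 4) → (8/13, 53/13)
T2 translate by (-3, 5): (8/13, 53/13) → (-31/13, 118/13)
T3 rotate counter-clockwise with cos θ = 3/5, sin θ = -4/5: (-31/13, 118/13) → (379/65, 478/65)
T4 shear: y ← y + 1·x: (379/65, 478/65) → (379/65, 857/65)
T5 translate by (1, 6): (379/65, 857/65) → (444/65, 1247/65)

T(p) = (444/65, 1247/65)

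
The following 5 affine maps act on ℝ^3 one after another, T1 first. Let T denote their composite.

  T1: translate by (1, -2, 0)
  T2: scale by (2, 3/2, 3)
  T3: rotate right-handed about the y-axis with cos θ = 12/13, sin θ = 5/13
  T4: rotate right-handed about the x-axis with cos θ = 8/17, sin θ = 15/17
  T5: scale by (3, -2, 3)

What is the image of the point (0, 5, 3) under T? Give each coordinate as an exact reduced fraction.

T1 translate by (1, -2, 0): (0, 5, 3) → (1, 3, 3)
T2 scale by (2, 3/2, 3): (1, 3, 3) → (2, 9/2, 9)
T3 rotate right-handed about the y-axis with cos θ = 12/13, sin θ = 5/13: (2, 9/2, 9) → (69/13, 9/2, 98/13)
T4 rotate right-handed about the x-axis with cos θ = 8/17, sin θ = 15/17: (69/13, 9/2, 98/13) → (69/13, -1002/221, 3323/442)
T5 scale by (3, -2, 3): (69/13, -1002/221, 3323/442) → (207/13, 2004/221, 9969/442)

T(p) = (207/13, 2004/221, 9969/442)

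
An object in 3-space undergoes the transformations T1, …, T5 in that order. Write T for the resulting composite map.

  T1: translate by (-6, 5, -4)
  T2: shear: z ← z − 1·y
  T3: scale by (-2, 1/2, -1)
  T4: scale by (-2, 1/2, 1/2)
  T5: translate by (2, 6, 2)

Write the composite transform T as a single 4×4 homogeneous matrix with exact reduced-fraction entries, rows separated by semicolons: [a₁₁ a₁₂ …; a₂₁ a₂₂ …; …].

T = [4 0 0 -22; 0 1/4 0 29/4; 0 1/2 -1/2 13/2; 0 0 0 1]

T1 = [1 0 0 -6; 0 1 0 5; 0 0 1 -4; 0 0 0 1]
T2·T1 = [1 0 0 -6; 0 1 0 5; 0 -1 1 -9; 0 0 0 1]
T3·…·T1 = [-2 0 0 12; 0 1/2 0 5/2; 0 1 -1 9; 0 0 0 1]
T4·…·T1 = [4 0 0 -24; 0 1/4 0 5/4; 0 1/2 -1/2 9/2; 0 0 0 1]
T5·…·T1 = [4 0 0 -22; 0 1/4 0 29/4; 0 1/2 -1/2 13/2; 0 0 0 1]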